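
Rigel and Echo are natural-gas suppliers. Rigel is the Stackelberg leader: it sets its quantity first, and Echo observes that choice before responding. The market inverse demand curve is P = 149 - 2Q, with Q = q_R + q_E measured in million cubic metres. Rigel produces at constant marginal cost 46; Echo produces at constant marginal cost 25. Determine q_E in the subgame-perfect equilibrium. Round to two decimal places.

20.75

The follower Echo best-responds to any q_R: π_E = (149 - 2Q)q_E - 25q_E.
Setting the follower's marginal profit to zero, 124 - 2q_R - 4q_E = 0, i.e. q_E = (124 - 2q_R)/4.
Rigel substitutes q_E(q_R) into its own profit: π_R = q_R(149 - 2q_R - (124 - 2q_R)/2) - 46q_R = (87 - q_R)q_R - 46q_R.
Maximising: ∂π_R/∂q_R = 41 - 2q_R = 0, giving q_R = 41/2.
Then q_E = (124 - 2·(41/2))/4 = 83/4.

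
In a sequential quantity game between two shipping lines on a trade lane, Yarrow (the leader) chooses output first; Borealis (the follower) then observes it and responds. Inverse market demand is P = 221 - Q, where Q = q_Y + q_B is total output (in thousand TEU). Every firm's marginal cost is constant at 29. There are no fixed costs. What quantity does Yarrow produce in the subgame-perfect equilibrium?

The follower Borealis best-responds to any q_Y: π_B = (221 - Q)q_B - 29q_B.
∂π_B/∂q_B = 192 - q_Y - 2q_B = 0 gives the reaction function q_B = (192 - q_Y)/2.
Yarrow substitutes q_B(q_Y) into its own profit: π_Y = q_Y(221 - q_Y - (192 - q_Y)/2) - 29q_Y = (125 - (1/2)q_Y)q_Y - 29q_Y.
Leader FOC: 96 - q_Y = 0, so q_Y = 96.
Then q_B = (192 - 96)/2 = 48.

96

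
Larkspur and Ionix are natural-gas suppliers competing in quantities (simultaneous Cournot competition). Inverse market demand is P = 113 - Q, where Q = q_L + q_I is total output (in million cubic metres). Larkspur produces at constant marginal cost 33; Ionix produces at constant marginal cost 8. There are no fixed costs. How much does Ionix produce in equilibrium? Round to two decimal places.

Larkspur's profit: π_L = (113 - Q)q_L - (33q_L). Setting ∂π_L/∂q_L = 0: 80 - 2q_L - (q_I) = 0.
Ionix's first-order condition: 105 - 2q_I - (q_L) = 0.
Best responses: q_L = (80 - q_I)/2, q_I = (105 - q_L)/2.
Solving the pair: q_L = 55/3, q_I = 130/3.

43.33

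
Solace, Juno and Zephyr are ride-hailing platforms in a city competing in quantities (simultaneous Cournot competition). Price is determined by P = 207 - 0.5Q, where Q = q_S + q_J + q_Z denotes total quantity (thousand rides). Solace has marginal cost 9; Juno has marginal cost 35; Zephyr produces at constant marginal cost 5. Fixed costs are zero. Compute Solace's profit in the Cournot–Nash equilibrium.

Solace's profit: π_S = (207 - 0.5Q)q_S - (9q_S). Setting ∂π_S/∂q_S = 0: 198 - q_S - (1/2)(q_J + q_Z) = 0.
Juno's first-order condition: 172 - q_J - (1/2)(q_S + q_Z) = 0.
Zephyr's first-order condition: 202 - q_Z - (1/2)(q_S + q_J) = 0.
Adding the 3 conditions: 572 − Q − Q = 0, i.e. Q = 286.
Back-substituting: q_S = (198 − 143)/(1/2) = 110, q_J = (172 − 143)/(1/2) = 58, q_Z = (202 − 143)/(1/2) = 118.
Price P = 207 - (1/2)·286 = 64.
Solace's profit: (64 - 9)·110 = 6050.

6050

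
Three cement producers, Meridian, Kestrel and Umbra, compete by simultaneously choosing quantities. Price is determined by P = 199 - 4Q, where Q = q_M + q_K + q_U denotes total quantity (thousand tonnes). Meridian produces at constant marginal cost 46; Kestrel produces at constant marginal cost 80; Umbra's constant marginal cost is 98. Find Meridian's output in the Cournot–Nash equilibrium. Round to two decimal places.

Meridian's profit: π_M = (199 - 4Q)q_M - (46q_M). Setting ∂π_M/∂q_M = 0: 153 - 8q_M - 4(q_K + q_U) = 0.
Kestrel's profit: π_K = (199 - 4Q)q_K - (80q_K). Setting ∂π_K/∂q_K = 0: 119 - 8q_K - 4(q_M + q_U) = 0.
Umbra's profit: π_U = (199 - 4Q)q_U - (98q_U). Setting ∂π_U/∂q_U = 0: 101 - 8q_U - 4(q_M + q_K) = 0.
Summing all 3 equations gives 373 − 16Q = 0, hence Q = 373/16.
Back-substituting: q_M = (153 − 373/4)/4 = 239/16, q_K = (119 − 373/4)/4 = 103/16, q_U = (101 − 373/4)/4 = 31/16.

14.94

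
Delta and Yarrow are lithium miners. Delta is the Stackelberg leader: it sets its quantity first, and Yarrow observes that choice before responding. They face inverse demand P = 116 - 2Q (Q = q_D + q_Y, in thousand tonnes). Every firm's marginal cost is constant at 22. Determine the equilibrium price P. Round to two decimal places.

45.50

The follower Yarrow best-responds to any q_D: π_Y = (116 - 2Q)q_Y - 22q_Y.
∂π_Y/∂q_Y = 94 - 2q_D - 4q_Y = 0 gives the reaction function q_Y = (94 - 2q_D)/4.
Delta substitutes q_Y(q_D) into its own profit: π_D = q_D(116 - 2q_D - (94 - 2q_D)/2) - 22q_D = (69 - q_D)q_D - 22q_D.
The leader's first-order condition 47 - 2q_D = 0 yields q_D = 47/2.
Then q_Y = (94 - 2·(47/2))/4 = 47/4.
Total output Q = 141/4, so price P = 116 - 2·(141/4) = 91/2.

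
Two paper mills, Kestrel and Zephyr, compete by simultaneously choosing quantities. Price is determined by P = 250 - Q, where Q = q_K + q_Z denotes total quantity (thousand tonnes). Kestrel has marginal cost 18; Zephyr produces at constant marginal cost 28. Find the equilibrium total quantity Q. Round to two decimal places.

151.33

Kestrel's profit: π_K = (250 - Q)q_K - (18q_K). Setting ∂π_K/∂q_K = 0: 232 - 2q_K - (q_Z) = 0.
Zephyr's first-order condition: 222 - 2q_Z - (q_K) = 0.
Best responses: q_K = (232 - q_Z)/2, q_Z = (222 - q_K)/2.
Substituting one into the other gives q_K = 242/3 and q_Z = 212/3.
Total output Q = 242/3 + 212/3 = 454/3.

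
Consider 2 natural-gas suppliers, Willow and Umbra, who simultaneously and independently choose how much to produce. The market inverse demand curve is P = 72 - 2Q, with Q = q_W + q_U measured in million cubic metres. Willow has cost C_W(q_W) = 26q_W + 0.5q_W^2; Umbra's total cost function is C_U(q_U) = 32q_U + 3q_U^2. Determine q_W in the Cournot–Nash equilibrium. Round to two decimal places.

Willow's profit: π_W = (72 - 2Q)q_W - (26q_W + (1/2)q_W²). Setting ∂π_W/∂q_W = 0: 46 - 5q_W - 2(q_U) = 0.
Umbra's profit: π_U = (72 - 2Q)q_U - (32q_U + 3q_U²). Setting ∂π_U/∂q_U = 0: 40 - 10q_U - 2(q_W) = 0.
Rearranging gives the reaction functions q_W = (46 - 2q_U)/5 and q_U = (40 - 2q_W)/10.
Substituting one into the other gives q_W = 190/23 and q_U = 54/23.

8.26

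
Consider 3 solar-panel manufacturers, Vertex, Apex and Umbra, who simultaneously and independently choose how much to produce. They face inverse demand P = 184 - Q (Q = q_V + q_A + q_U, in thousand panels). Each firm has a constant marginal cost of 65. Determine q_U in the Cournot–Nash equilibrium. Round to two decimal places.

29.75

A representative firm's profit is π_i = q_i(184 - Q) - 65q_i.
First-order condition (treating rivals' output as given): 119 - 2q_i - Σ_{j≠i} q_j = 0.
By symmetry each firm produces the same amount; substituting Σ_{j≠i} q_j = 2q_i yields q_i = 119/4.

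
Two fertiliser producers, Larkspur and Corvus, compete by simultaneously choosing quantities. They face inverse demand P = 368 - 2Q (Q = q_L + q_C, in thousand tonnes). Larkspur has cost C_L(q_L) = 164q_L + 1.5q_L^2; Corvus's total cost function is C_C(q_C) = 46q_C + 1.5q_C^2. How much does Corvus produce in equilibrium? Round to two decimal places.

41.02

Larkspur's profit: π_L = (368 - 2Q)q_L - (164q_L + (3/2)q_L²). Setting ∂π_L/∂q_L = 0: 204 - 7q_L - 2(q_C) = 0.
Corvus's profit: π_C = (368 - 2Q)q_C - (46q_C + (3/2)q_C²). Setting ∂π_C/∂q_C = 0: 322 - 7q_C - 2(q_L) = 0.
Rearranging gives the reaction functions q_L = (204 - 2q_C)/7 and q_C = (322 - 2q_L)/7.
Solving the pair: q_L = 784/45, q_C = 1846/45.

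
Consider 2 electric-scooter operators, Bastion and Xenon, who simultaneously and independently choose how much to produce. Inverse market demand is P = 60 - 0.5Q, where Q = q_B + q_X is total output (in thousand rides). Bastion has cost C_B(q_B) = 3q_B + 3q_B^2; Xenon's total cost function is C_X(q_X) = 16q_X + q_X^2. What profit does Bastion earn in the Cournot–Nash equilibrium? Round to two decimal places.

180.47

Bastion's profit: π_B = (60 - 0.5Q)q_B - (3q_B + 3q_B²). Setting ∂π_B/∂q_B = 0: 57 - 7q_B - (1/2)(q_X) = 0.
Xenon's profit: π_X = (60 - 0.5Q)q_X - (16q_X + q_X²). Setting ∂π_X/∂q_X = 0: 44 - 3q_X - (1/2)(q_B) = 0.
Best responses: q_B = (57 - (1/2)q_X)/7, q_X = (44 - (1/2)q_B)/3.
Substituting one into the other gives q_B = 596/83 and q_X = 1118/83.
Price P = 60 - (1/2)·(1714/83) = 49.6747.
Bastion's profit: 49.6747·(596/83) - 3·(596/83) - 3(596/83)² = 180.4697.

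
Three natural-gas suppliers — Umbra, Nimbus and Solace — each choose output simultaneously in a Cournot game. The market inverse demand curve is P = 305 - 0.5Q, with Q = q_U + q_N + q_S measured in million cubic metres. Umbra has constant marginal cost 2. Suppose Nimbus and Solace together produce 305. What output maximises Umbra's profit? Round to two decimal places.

With rivals' combined output fixed at 305, Umbra's profit is π_U = (305 - (1/2)·305 - (1/2)q_U)q_U - (2q_U) = (305/2 - (1/2)q_U)q_U - (2q_U).
∂π_U/∂q_U = 301/2 - q_U = 0, so q_U = 301/2.

150.50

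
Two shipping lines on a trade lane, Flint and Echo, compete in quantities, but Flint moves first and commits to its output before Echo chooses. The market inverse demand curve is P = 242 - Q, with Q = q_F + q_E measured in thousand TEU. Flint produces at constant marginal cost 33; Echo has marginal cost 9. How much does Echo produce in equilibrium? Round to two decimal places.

Solve by backward induction. Given q_F, the follower Echo maximises π_E = (242 - q_F - q_E)q_E - 9q_E.
Setting the follower's marginal profit to zero, 233 - q_F - 2q_E = 0, i.e. q_E = (233 - q_F)/2.
Flint substitutes q_E(q_F) into its own profit: π_F = q_F(242 - q_F - (233 - q_F)/2) - 33q_F = (251/2 - (1/2)q_F)q_F - 33q_F.
Leader FOC: 185/2 - q_F = 0, so q_F = 185/2.
Then q_E = (233 - 185/2)/2 = 281/4.

70.25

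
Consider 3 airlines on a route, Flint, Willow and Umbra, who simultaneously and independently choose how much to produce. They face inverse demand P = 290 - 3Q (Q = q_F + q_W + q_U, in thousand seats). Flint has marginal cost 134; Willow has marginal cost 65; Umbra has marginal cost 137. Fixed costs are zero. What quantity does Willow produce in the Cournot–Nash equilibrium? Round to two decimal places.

30.50

Flint's profit: π_F = (290 - 3Q)q_F - (134q_F). Setting ∂π_F/∂q_F = 0: 156 - 6q_F - 3(q_W + q_U) = 0.
Willow's first-order condition: 225 - 6q_W - 3(q_F + q_U) = 0.
Umbra's first-order condition: 153 - 6q_U - 3(q_F + q_W) = 0.
Adding the 3 first-order conditions: 534 − 12Q = 0, so Q = 89/2.
Back-substituting: q_F = (156 − 267/2)/3 = 15/2, q_W = (225 − 267/2)/3 = 61/2, q_U = (153 − 267/2)/3 = 13/2.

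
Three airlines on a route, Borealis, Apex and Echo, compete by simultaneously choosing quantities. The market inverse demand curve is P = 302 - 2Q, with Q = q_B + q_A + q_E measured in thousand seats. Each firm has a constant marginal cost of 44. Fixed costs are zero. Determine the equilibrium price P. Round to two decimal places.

Each firm earns π_i = (302 - 2Q)q_i - 44q_i.
First-order condition (treating rivals' output as given): 258 - 4q_i - 2·Σ_{j≠i} q_j = 0.
By symmetry each firm produces the same amount; substituting Σ_{j≠i} q_j = 2q_i yields q_i = 258/8 = 129/4.
Total output Q = 387/4, so price P = 302 - 2·(387/4) = 217/2.

108.50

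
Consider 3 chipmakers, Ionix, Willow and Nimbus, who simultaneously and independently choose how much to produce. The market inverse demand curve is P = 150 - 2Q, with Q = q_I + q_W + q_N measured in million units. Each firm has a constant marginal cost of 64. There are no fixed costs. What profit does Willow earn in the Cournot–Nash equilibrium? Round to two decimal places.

A representative firm's profit is π_i = q_i(150 - 2Q) - 64q_i.
First-order condition (treating rivals' output as given): 86 - 4q_i - 2·Σ_{j≠i} q_j = 0.
By symmetry each firm produces the same amount; substituting Σ_{j≠i} q_j = 2q_i yields q_i = 86/8 = 43/4.
Price P = 150 - 2·(129/4) = 171/2.
Willow's profit: (171/2 - 64)·(43/4) = 1849/8.

231.13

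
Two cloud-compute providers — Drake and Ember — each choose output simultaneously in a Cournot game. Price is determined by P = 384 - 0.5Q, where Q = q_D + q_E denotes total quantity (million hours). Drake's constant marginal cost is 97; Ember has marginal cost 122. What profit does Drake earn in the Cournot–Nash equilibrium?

Drake's profit: π_D = (384 - 0.5Q)q_D - (97q_D). Setting ∂π_D/∂q_D = 0: 287 - q_D - (1/2)(q_E) = 0.
Ember's profit: π_E = (384 - 0.5Q)q_E - (122q_E). Setting ∂π_E/∂q_E = 0: 262 - q_E - (1/2)(q_D) = 0.
Best responses: q_D = (287 - (1/2)q_E), q_E = (262 - (1/2)q_D).
Solving the pair: q_D = 208, q_E = 158.
Price P = 384 - (1/2)·366 = 201.
Drake's profit: (201 - 97)·208 = 21632.

21632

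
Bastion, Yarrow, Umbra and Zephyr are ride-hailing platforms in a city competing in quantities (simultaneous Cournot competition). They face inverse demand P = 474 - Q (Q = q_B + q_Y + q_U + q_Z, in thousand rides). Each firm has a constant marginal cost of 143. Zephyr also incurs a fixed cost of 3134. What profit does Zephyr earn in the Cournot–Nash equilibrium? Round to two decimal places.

Each firm earns π_i = (474 - Q)q_i - 143q_i.
First-order condition (treating rivals' output as given): 331 - 2q_i - Σ_{j≠i} q_j = 0.
By symmetry each firm produces the same amount; substituting Σ_{j≠i} q_j = 3q_i yields q_i = 331/5.
Price P = 474 - 1324/5 = 1046/5.
Zephyr's profit: (1046/5 - 143)·(331/5) - 3134 = 1248.4400.

1248.44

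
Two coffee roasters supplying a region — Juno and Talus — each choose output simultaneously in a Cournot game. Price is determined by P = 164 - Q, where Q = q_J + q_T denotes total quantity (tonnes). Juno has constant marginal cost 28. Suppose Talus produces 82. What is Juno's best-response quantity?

27

With the rival's output fixed at 82, Juno's profit is π_J = (164 - 82 - q_J)q_J - (28q_J) = (82 - q_J)q_J - (28q_J).
∂π_J/∂q_J = 54 - 2q_J = 0, so q_J = 27.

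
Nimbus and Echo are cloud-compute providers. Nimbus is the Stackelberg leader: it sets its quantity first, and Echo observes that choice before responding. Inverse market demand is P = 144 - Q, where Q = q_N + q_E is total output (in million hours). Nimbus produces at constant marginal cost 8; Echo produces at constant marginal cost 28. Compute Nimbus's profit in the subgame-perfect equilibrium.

3042

Solve by backward induction. Given q_N, the follower Echo maximises π_E = (144 - q_N - q_E)q_E - 28q_E.
∂π_E/∂q_E = 116 - q_N - 2q_E = 0 gives the reaction function q_E = (116 - q_N)/2.
The leader anticipates this reaction. Substituting into P = 144 - Q gives P = 86 - (1/2)q_N, so π_N = (86 - (1/2)q_N)q_N - 8q_N.
Maximising: ∂π_N/∂q_N = 78 - q_N = 0, giving q_N = 78.
Then q_E = (116 - 78)/2 = 19.
Price P = 144 - 97 = 47.
Nimbus's profit: (47 - 8)·78 = 3042.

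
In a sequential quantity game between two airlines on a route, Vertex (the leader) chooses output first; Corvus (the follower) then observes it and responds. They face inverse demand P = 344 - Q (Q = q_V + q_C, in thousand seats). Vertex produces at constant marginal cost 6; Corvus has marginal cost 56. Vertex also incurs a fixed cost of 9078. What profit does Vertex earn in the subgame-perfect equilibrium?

9740

Solve by backward induction. Given q_V, the follower Corvus maximises π_C = (344 - q_V - q_C)q_C - 56q_C.
∂π_C/∂q_C = 288 - q_V - 2q_C = 0 gives the reaction function q_C = (288 - q_V)/2.
The leader anticipates this reaction. Substituting into P = 344 - Q gives P = 200 - (1/2)q_V, so π_V = (200 - (1/2)q_V)q_V - 6q_V.
Leader FOC: 194 - q_V = 0, so q_V = 194.
Then q_C = (288 - 194)/2 = 47.
Price P = 344 - 241 = 103.
Vertex's profit: (103 - 6)·194 - 9078 = 9740.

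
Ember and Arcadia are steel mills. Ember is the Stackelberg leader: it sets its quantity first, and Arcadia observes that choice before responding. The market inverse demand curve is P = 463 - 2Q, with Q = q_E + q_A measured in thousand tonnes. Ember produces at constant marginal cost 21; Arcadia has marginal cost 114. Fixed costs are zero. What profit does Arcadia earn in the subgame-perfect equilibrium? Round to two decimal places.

The follower Arcadia best-responds to any q_E: π_A = (463 - 2Q)q_A - 114q_A.
Setting the follower's marginal profit to zero, 349 - 2q_E - 4q_A = 0, i.e. q_A = (349 - 2q_E)/4.
Ember substitutes q_A(q_E) into its own profit: π_E = q_E(463 - 2q_E - (349 - 2q_E)/2) - 21q_E = (577/2 - q_E)q_E - 21q_E.
Maximising: ∂π_E/∂q_E = 535/2 - 2q_E = 0, giving q_E = 535/4.
Then q_A = (349 - 2·(535/4))/4 = 163/8.
Price P = 463 - 2·(1233/8) = 619/4.
Arcadia's profit: (619/4 - 114)·(163/8) = 830.2813.

830.28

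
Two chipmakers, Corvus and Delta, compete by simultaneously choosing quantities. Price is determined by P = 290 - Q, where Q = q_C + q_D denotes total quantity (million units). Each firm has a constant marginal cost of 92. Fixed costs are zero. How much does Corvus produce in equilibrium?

66

A representative firm's profit is π_i = q_i(290 - Q) - 92q_i.
First-order condition (treating rivals' output as given): 198 - 2q_i - q_j = 0.
By symmetry each firm produces the same amount; substituting q_j = q_i yields q_i = 198/3 = 66.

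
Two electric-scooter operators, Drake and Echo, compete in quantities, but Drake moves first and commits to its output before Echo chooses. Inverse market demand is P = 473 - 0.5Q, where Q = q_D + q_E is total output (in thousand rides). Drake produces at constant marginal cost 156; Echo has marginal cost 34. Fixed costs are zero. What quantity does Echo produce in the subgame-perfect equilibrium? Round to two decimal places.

341.50

The follower Echo best-responds to any q_D: π_E = (473 - 0.5Q)q_E - 34q_E.
Setting the follower's marginal profit to zero, 439 - (1/2)q_D - q_E = 0, i.e. q_E = (439 - (1/2)q_D).
The leader anticipates this reaction. Substituting into P = 473 - 0.5Q gives P = 507/2 - (1/4)q_D, so π_D = (507/2 - (1/4)q_D)q_D - 156q_D.
Leader FOC: 195/2 - (1/2)q_D = 0, so q_D = 195.
Then q_E = (439 - (1/2)·195) = 683/2.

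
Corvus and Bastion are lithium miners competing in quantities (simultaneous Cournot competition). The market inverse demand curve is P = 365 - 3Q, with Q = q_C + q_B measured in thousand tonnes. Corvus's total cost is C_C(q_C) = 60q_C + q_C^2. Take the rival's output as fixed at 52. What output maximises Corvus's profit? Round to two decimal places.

With the rival's output fixed at 52, Corvus's profit is π_C = (365 - 3·52 - 3q_C)q_C - (60q_C + q_C²) = (209 - 3q_C)q_C - (60q_C + q_C²).
∂π_C/∂q_C = 149 - 8q_C = 0, so q_C = 149/8.

18.63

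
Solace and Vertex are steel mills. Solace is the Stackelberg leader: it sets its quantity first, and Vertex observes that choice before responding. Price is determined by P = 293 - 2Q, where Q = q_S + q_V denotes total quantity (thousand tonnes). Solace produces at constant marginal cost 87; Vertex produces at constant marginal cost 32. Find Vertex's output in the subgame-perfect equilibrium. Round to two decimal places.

Solve by backward induction. Given q_S, the follower Vertex maximises π_V = (293 - 2q_S - 2q_V)q_V - 32q_V.
Follower FOC: 261 - 2q_S - 4q_V = 0, so q_V(q_S) = (261 - 2q_S)/4.
Solace substitutes q_V(q_S) into its own profit: π_S = q_S(293 - 2q_S - (261 - 2q_S)/2) - 87q_S = (325/2 - q_S)q_S - 87q_S.
Maximising: ∂π_S/∂q_S = 151/2 - 2q_S = 0, giving q_S = 151/4.
Then q_V = (261 - 2·(151/4))/4 = 371/8.

46.38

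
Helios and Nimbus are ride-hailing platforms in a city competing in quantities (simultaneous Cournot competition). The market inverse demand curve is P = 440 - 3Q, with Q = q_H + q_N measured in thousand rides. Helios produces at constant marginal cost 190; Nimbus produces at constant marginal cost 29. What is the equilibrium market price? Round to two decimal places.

219.67

Helios's profit: π_H = (440 - 3Q)q_H - (190q_H). Setting ∂π_H/∂q_H = 0: 250 - 6q_H - 3(q_N) = 0.
Nimbus's profit: π_N = (440 - 3Q)q_N - (29q_N). Setting ∂π_N/∂q_N = 0: 411 - 6q_N - 3(q_H) = 0.
So q_H = (250 - 3q_N)/6 and q_N = (411 - 3q_H)/6.
Substituting one into the other gives q_H = 89/9 and q_N = 572/9.
Total output Q = 661/9, so price P = 440 - 3·(661/9) = 659/3.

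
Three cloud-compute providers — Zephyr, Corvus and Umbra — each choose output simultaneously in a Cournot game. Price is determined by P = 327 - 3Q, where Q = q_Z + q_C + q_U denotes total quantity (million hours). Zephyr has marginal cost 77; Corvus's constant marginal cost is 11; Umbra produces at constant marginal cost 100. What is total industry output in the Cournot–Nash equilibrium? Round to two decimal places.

Zephyr's profit: π_Z = (327 - 3Q)q_Z - (77q_Z). Setting ∂π_Z/∂q_Z = 0: 250 - 6q_Z - 3(q_C + q_U) = 0.
Corvus's first-order condition: 316 - 6q_C - 3(q_Z + q_U) = 0.
Umbra's first-order condition: 227 - 6q_U - 3(q_Z + q_C) = 0.
Adding the 3 conditions: 793 − 6Q − 6Q = 0, i.e. Q = 793/12.
Back-substituting: q_Z = (250 − 793/4)/3 = 69/4, q_C = (316 − 793/4)/3 = 157/4, q_U = (227 − 793/4)/3 = 115/12.
Total output Q = 69/4 + 157/4 + 115/12 = 793/12.

66.08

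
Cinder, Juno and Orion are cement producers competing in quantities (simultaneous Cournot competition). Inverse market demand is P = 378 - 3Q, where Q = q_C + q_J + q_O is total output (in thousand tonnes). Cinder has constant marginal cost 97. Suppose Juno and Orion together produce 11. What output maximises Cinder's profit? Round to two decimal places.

With rivals' combined output fixed at 11, Cinder's profit is π_C = (378 - 3·11 - 3q_C)q_C - (97q_C) = (345 - 3q_C)q_C - (97q_C).
∂π_C/∂q_C = 248 - 6q_C = 0, so q_C = 124/3.

41.33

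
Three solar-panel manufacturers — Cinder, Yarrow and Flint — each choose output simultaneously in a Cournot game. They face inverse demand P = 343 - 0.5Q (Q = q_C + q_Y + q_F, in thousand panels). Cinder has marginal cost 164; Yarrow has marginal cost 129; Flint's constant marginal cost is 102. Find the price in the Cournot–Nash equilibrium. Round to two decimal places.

Cinder's profit: π_C = (343 - 0.5Q)q_C - (164q_C). Setting ∂π_C/∂q_C = 0: 179 - q_C - (1/2)(q_Y + q_F) = 0.
Yarrow's first-order condition: 214 - q_Y - (1/2)(q_C + q_F) = 0.
Flint's first-order condition: 241 - q_F - (1/2)(q_C + q_Y) = 0.
Summing all 3 equations gives 634 − 2Q = 0, hence Q = 317.
Back-substituting: q_C = (179 − 317/2)/(1/2) = 41, q_Y = (214 − 317/2)/(1/2) = 111, q_F = (241 − 317/2)/(1/2) = 165.
Total output Q = 317, so price P = 343 - (1/2)·317 = 369/2.

184.50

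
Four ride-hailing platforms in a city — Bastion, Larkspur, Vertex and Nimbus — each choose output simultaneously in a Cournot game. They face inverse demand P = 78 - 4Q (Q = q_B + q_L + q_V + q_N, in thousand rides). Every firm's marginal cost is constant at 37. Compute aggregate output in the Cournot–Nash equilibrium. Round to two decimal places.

A representative firm's profit is π_i = q_i(78 - 4Q) - 37q_i.
Setting ∂π_i/∂q_i = 0 with rivals' quantities fixed: 41 - 8q_i - 4·Σ_{j≠i} q_j = 0.
By symmetry each firm produces the same amount; substituting Σ_{j≠i} q_j = 3q_i yields q_i = 41/20.
Total output Q = 41/20 + 41/20 + 41/20 + 41/20 = 41/5.

8.20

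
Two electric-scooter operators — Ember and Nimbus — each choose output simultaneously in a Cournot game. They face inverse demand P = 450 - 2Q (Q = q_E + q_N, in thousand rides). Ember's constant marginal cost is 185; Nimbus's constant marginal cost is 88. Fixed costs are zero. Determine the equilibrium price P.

241

Ember's profit: π_E = (450 - 2Q)q_E - (185q_E). Setting ∂π_E/∂q_E = 0: 265 - 4q_E - 2(q_N) = 0.
Nimbus's first-order condition: 362 - 4q_N - 2(q_E) = 0.
So q_E = (265 - 2q_N)/4 and q_N = (362 - 2q_E)/4.
Substituting one into the other gives q_E = 28 and q_N = 153/2.
Total output Q = 209/2, so price P = 450 - 2·(209/2) = 241.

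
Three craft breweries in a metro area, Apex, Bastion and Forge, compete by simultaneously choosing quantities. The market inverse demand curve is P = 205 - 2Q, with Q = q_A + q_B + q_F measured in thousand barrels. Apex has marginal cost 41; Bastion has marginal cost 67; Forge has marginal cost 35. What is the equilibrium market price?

Apex's profit: π_A = (205 - 2Q)q_A - (41q_A). Setting ∂π_A/∂q_A = 0: 164 - 4q_A - 2(q_B + q_F) = 0.
Bastion's profit: π_B = (205 - 2Q)q_B - (67q_B). Setting ∂π_B/∂q_B = 0: 138 - 4q_B - 2(q_A + q_F) = 0.
Forge's profit: π_F = (205 - 2Q)q_F - (35q_F). Setting ∂π_F/∂q_F = 0: 170 - 4q_F - 2(q_A + q_B) = 0.
Adding the 3 conditions: 472 − 4Q − 4Q = 0, i.e. Q = 59.
Back-substituting: q_A = (164 − 118)/2 = 23, q_B = (138 − 118)/2 = 10, q_F = (170 − 118)/2 = 26.
Total output Q = 59, so price P = 205 - 2·59 = 87.

87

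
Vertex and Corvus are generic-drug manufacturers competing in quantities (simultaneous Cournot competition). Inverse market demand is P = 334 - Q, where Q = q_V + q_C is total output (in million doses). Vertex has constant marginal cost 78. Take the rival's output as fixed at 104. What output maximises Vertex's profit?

With the rival's output fixed at 104, Vertex's profit is π_V = (334 - 104 - q_V)q_V - (78q_V) = (230 - q_V)q_V - (78q_V).
∂π_V/∂q_V = 152 - 2q_V = 0, so q_V = 76.

76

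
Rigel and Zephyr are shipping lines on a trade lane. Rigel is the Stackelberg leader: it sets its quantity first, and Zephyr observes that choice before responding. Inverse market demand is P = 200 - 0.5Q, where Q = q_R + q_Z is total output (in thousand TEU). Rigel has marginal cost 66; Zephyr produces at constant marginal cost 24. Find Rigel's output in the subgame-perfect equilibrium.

Solve by backward induction. Given q_R, the follower Zephyr maximises π_Z = (200 - (1/2)q_R - (1/2)q_Z)q_Z - 24q_Z.
Setting the follower's marginal profit to zero, 176 - (1/2)q_R - q_Z = 0, i.e. q_Z = (176 - (1/2)q_R).
The leader anticipates this reaction. Substituting into P = 200 - 0.5Q gives P = 112 - (1/4)q_R, so π_R = (112 - (1/4)q_R)q_R - 66q_R.
Maximising: ∂π_R/∂q_R = 46 - (1/2)q_R = 0, giving q_R = 92.
Then q_Z = (176 - (1/2)·92) = 130.

92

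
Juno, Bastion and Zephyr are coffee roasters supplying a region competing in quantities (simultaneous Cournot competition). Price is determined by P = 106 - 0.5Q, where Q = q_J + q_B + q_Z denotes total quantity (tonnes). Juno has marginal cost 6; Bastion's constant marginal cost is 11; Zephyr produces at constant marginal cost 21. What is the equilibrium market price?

Juno's profit: π_J = (106 - 0.5Q)q_J - (6q_J). Setting ∂π_J/∂q_J = 0: 100 - q_J - (1/2)(q_B + q_Z) = 0.
Bastion's first-order condition: 95 - q_B - (1/2)(q_J + q_Z) = 0.
Zephyr's profit: π_Z = (106 - 0.5Q)q_Z - (21q_Z). Setting ∂π_Z/∂q_Z = 0: 85 - q_Z - (1/2)(q_J + q_B) = 0.
Adding the 3 conditions: 280 − Q − Q = 0, i.e. Q = 140.
Back-substituting: q_J = (100 − 70)/(1/2) = 60, q_B = (95 − 70)/(1/2) = 50, q_Z = (85 − 70)/(1/2) = 30.
Total output Q = 140, so price P = 106 - (1/2)·140 = 36.

36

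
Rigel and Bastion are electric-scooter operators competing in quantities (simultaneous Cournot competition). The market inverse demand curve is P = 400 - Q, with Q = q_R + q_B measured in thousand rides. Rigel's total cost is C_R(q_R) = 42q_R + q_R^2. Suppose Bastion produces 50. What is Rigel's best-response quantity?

77

With the rival's output fixed at 50, Rigel's profit is π_R = (400 - 50 - q_R)q_R - (42q_R + q_R²) = (350 - q_R)q_R - (42q_R + q_R²).
∂π_R/∂q_R = 308 - 4q_R = 0, so q_R = 77.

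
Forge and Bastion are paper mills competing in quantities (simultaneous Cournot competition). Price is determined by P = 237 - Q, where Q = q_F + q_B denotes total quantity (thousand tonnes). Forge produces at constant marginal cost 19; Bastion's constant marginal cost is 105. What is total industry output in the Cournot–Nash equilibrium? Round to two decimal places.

Forge's profit: π_F = (237 - Q)q_F - (19q_F). Setting ∂π_F/∂q_F = 0: 218 - 2q_F - (q_B) = 0.
Bastion's profit: π_B = (237 - Q)q_B - (105q_B). Setting ∂π_B/∂q_B = 0: 132 - 2q_B - (q_F) = 0.
So q_F = (218 - q_B)/2 and q_B = (132 - q_F)/2.
Solving the pair: q_F = 304/3, q_B = 46/3.
Total output Q = 304/3 + 46/3 = 350/3.

116.67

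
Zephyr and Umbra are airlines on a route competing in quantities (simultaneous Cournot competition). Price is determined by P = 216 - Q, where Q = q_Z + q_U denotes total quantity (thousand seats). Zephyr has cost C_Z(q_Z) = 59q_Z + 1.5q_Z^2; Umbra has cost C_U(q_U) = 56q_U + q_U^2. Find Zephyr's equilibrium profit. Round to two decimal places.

Zephyr's profit: π_Z = (216 - Q)q_Z - (59q_Z + (3/2)q_Z²). Setting ∂π_Z/∂q_Z = 0: 157 - 5q_Z - (q_U) = 0.
Umbra's first-order condition: 160 - 4q_U - (q_Z) = 0.
Best responses: q_Z = (157 - q_U)/5, q_U = (160 - q_Z)/4.
Substituting one into the other gives q_Z = 468/19 and q_U = 643/19.
Price P = 216 - 1111/19 = 157.5263.
Zephyr's profit: 157.5263·(468/19) - 59·(468/19) - (3/2)(468/19)² = 1516.7867.

1516.79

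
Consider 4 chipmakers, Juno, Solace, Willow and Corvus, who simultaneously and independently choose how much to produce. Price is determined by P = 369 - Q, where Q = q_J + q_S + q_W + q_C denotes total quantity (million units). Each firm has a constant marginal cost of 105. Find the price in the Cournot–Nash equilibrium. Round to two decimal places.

Each firm earns π_i = (369 - Q)q_i - 105q_i.
Setting ∂π_i/∂q_i = 0 with rivals' quantities fixed: 264 - 2q_i - Σ_{j≠i} q_j = 0.
By symmetry each firm produces the same amount; substituting Σ_{j≠i} q_j = 3q_i yields q_i = 264/5.
Total output Q = 1056/5, so price P = 369 - 1056/5 = 789/5.

157.80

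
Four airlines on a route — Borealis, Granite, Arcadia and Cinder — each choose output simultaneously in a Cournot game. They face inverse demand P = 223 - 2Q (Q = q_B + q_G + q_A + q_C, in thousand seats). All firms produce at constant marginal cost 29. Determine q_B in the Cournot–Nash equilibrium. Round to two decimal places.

A representative firm's profit is π_i = q_i(223 - 2Q) - 29q_i.
First-order condition (treating rivals' output as given): 194 - 4q_i - 2·Σ_{j≠i} q_j = 0.
With identical firms every q_j equals q_i, so Σ_{j≠i} q_j = 3q_i and 194 = 10q_i, giving q_i = 97/5.

19.40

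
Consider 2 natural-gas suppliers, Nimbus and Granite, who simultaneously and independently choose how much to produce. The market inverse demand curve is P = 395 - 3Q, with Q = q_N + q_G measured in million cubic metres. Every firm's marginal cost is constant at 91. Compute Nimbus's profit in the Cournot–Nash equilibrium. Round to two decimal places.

3422.81

A representative firm's profit is π_i = q_i(395 - 3Q) - 91q_i.
Setting ∂π_i/∂q_i = 0 with rivals' quantities fixed: 304 - 6q_i - 3q_j = 0.
With identical firms every q_j equals q_i, so q_j = q_i and 304 = 9q_i, giving q_i = 304/9.
Price P = 395 - 3·(608/9) = 577/3.
Nimbus's profit: (577/3 - 91)·(304/9) = 3422.8148.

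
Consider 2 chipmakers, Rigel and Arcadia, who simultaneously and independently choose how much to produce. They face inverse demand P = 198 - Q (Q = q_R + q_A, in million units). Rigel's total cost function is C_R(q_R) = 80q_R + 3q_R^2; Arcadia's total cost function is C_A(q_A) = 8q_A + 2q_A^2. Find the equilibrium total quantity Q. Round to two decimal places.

Rigel's profit: π_R = (198 - Q)q_R - (80q_R + 3q_R²). Setting ∂π_R/∂q_R = 0: 118 - 8q_R - (q_A) = 0.
Arcadia's first-order condition: 190 - 6q_A - (q_R) = 0.
So q_R = (118 - q_A)/8 and q_A = (190 - q_R)/6.
Substituting one into the other gives q_R = 518/47 and q_A = 1402/47.
Total output Q = 518/47 + 1402/47 = 1920/47.

40.85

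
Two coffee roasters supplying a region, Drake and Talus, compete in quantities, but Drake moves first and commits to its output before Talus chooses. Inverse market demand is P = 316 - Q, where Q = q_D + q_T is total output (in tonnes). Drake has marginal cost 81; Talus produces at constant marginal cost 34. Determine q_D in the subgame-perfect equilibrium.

94

The follower Talus best-responds to any q_D: π_T = (316 - Q)q_T - 34q_T.
Follower FOC: 282 - q_D - 2q_T = 0, so q_T(q_D) = (282 - q_D)/2.
The leader anticipates this reaction. Substituting into P = 316 - Q gives P = 175 - (1/2)q_D, so π_D = (175 - (1/2)q_D)q_D - 81q_D.
Maximising: ∂π_D/∂q_D = 94 - q_D = 0, giving q_D = 94.
Then q_T = (282 - 94)/2 = 94.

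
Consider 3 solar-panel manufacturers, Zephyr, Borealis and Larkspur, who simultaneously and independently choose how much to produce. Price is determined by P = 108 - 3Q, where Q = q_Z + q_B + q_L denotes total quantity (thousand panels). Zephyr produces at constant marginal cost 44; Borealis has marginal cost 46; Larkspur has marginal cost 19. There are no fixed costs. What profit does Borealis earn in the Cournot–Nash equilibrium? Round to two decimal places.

22.69

Zephyr's profit: π_Z = (108 - 3Q)q_Z - (44q_Z). Setting ∂π_Z/∂q_Z = 0: 64 - 6q_Z - 3(q_B + q_L) = 0.
Borealis's profit: π_B = (108 - 3Q)q_B - (46q_B). Setting ∂π_B/∂q_B = 0: 62 - 6q_B - 3(q_Z + q_L) = 0.
Larkspur's profit: π_L = (108 - 3Q)q_L - (19q_L). Setting ∂π_L/∂q_L = 0: 89 - 6q_L - 3(q_Z + q_B) = 0.
Adding the 3 first-order conditions: 215 − 12Q = 0, so Q = 215/12.
Back-substituting: q_Z = (64 − 215/4)/3 = 41/12, q_B = (62 − 215/4)/3 = 11/4, q_L = (89 − 215/4)/3 = 47/4.
Price P = 108 - 3·(215/12) = 217/4.
Borealis's profit: (217/4 - 46)·(11/4) = 363/16.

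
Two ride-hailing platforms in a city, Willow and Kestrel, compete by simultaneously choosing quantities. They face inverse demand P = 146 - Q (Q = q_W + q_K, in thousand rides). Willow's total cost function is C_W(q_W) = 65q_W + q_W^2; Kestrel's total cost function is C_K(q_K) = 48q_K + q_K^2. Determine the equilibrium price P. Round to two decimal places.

Willow's profit: π_W = (146 - Q)q_W - (65q_W + q_W²). Setting ∂π_W/∂q_W = 0: 81 - 4q_W - (q_K) = 0.
Kestrel's first-order condition: 98 - 4q_K - (q_W) = 0.
Rearranging gives the reaction functions q_W = (81 - q_K)/4 and q_K = (98 - q_W)/4.
Solving the pair: q_W = 226/15, q_K = 311/15.
Total output Q = 179/5, so price P = 146 - 179/5 = 551/5.

110.20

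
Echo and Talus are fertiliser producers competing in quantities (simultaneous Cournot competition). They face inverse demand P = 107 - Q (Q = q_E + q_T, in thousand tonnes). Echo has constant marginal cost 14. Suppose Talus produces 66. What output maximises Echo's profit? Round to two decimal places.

With the rival's output fixed at 66, Echo's profit is π_E = (107 - 66 - q_E)q_E - (14q_E) = (41 - q_E)q_E - (14q_E).
∂π_E/∂q_E = 27 - 2q_E = 0, so q_E = 27/2.

13.50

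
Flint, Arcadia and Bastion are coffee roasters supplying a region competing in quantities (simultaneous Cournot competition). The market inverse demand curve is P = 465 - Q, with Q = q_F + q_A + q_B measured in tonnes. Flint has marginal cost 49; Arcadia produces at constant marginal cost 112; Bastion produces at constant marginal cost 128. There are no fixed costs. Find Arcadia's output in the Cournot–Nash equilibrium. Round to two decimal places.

Flint's profit: π_F = (465 - Q)q_F - (49q_F). Setting ∂π_F/∂q_F = 0: 416 - 2q_F - (q_A + q_B) = 0.
Arcadia's profit: π_A = (465 - Q)q_A - (112q_A). Setting ∂π_A/∂q_A = 0: 353 - 2q_A - (q_F + q_B) = 0.
Bastion's first-order condition: 337 - 2q_B - (q_F + q_A) = 0.
Adding the 3 conditions: 1106 − 2Q − 2Q = 0, i.e. Q = 553/2.
Back-substituting: q_F = (416 − 553/2) = 279/2, q_A = (353 − 553/2) = 153/2, q_B = (337 − 553/2) = 121/2.

76.50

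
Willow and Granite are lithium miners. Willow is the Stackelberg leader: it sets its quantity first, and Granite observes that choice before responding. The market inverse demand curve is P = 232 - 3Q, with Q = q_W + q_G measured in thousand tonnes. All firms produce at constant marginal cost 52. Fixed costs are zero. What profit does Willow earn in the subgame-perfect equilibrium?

The follower Granite best-responds to any q_W: π_G = (232 - 3Q)q_G - 52q_G.
Follower FOC: 180 - 3q_W - 6q_G = 0, so q_G(q_W) = (180 - 3q_W)/6.
The leader anticipates this reaction. Substituting into P = 232 - 3Q gives P = 142 - (3/2)q_W, so π_W = (142 - (3/2)q_W)q_W - 52q_W.
Maximising: ∂π_W/∂q_W = 90 - 3q_W = 0, giving q_W = 30.
Then q_G = (180 - 3·30)/6 = 15.
Price P = 232 - 3·45 = 97.
Willow's profit: (97 - 52)·30 = 1350.

1350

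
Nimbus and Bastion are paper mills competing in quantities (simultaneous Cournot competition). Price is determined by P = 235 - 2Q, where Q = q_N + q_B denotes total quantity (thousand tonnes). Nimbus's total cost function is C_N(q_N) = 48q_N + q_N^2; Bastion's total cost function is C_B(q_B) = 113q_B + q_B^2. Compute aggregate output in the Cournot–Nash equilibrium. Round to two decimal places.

Nimbus's profit: π_N = (235 - 2Q)q_N - (48q_N + q_N²). Setting ∂π_N/∂q_N = 0: 187 - 6q_N - 2(q_B) = 0.
Bastion's first-order condition: 122 - 6q_B - 2(q_N) = 0.
Best responses: q_N = (187 - 2q_B)/6, q_B = (122 - 2q_N)/6.
Substituting one into the other gives q_N = 439/16 and q_B = 179/16.
Total output Q = 439/16 + 179/16 = 309/8.

38.63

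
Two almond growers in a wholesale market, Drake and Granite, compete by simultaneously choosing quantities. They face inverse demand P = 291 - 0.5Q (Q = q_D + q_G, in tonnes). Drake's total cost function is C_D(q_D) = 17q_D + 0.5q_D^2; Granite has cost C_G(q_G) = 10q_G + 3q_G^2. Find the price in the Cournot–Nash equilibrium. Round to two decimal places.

Drake's profit: π_D = (291 - 0.5Q)q_D - (17q_D + (1/2)q_D²). Setting ∂π_D/∂q_D = 0: 274 - 2q_D - (1/2)(q_G) = 0.
Granite's first-order condition: 281 - 7q_G - (1/2)(q_D) = 0.
Rearranging gives the reaction functions q_D = (274 - (1/2)q_G)/2 and q_G = (281 - (1/2)q_D)/7.
Solving the pair: q_D = 1422/11, q_G = 340/11.
Total output Q = 1762/11, so price P = 291 - (1/2)·(1762/11) = 210.9091.

210.91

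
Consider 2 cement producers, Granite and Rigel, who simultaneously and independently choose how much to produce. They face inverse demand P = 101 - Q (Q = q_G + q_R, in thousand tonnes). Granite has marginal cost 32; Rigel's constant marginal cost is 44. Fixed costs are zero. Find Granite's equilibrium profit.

Granite's profit: π_G = (101 - Q)q_G - (32q_G). Setting ∂π_G/∂q_G = 0: 69 - 2q_G - (q_R) = 0.
Rigel's first-order condition: 57 - 2q_R - (q_G) = 0.
Best responses: q_G = (69 - q_R)/2, q_R = (57 - q_G)/2.
Substituting one into the other gives q_G = 27 and q_R = 15.
Price P = 101 - 42 = 59.
Granite's profit: (59 - 32)·27 = 729.

729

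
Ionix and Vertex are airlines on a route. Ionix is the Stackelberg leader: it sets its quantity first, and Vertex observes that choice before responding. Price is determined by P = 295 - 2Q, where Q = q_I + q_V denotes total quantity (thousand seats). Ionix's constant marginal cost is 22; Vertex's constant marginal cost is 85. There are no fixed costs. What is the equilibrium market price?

106

The follower Vertex best-responds to any q_I: π_V = (295 - 2Q)q_V - 85q_V.
Follower FOC: 210 - 2q_I - 4q_V = 0, so q_V(q_I) = (210 - 2q_I)/4.
Ionix substitutes q_V(q_I) into its own profit: π_I = q_I(295 - 2q_I - (210 - 2q_I)/2) - 22q_I = (190 - q_I)q_I - 22q_I.
Maximising: ∂π_I/∂q_I = 168 - 2q_I = 0, giving q_I = 84.
Then q_V = (210 - 2·84)/4 = 21/2.
Total output Q = 189/2, so price P = 295 - 2·(189/2) = 106.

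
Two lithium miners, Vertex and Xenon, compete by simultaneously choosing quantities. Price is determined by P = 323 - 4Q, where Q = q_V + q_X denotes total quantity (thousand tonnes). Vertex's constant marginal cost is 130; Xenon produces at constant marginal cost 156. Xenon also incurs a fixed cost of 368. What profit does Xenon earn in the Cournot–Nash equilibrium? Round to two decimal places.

184.25

Vertex's profit: π_V = (323 - 4Q)q_V - (130q_V). Setting ∂π_V/∂q_V = 0: 193 - 8q_V - 4(q_X) = 0.
Xenon's profit: π_X = (323 - 4Q)q_X - (156q_X). Setting ∂π_X/∂q_X = 0: 167 - 8q_X - 4(q_V) = 0.
Rearranging gives the reaction functions q_V = (193 - 4q_X)/8 and q_X = (167 - 4q_V)/8.
Substituting one into the other gives q_V = 73/4 and q_X = 47/4.
Price P = 323 - 4·30 = 203.
Xenon's profit: (203 - 156)·(47/4) - 368 = 737/4.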